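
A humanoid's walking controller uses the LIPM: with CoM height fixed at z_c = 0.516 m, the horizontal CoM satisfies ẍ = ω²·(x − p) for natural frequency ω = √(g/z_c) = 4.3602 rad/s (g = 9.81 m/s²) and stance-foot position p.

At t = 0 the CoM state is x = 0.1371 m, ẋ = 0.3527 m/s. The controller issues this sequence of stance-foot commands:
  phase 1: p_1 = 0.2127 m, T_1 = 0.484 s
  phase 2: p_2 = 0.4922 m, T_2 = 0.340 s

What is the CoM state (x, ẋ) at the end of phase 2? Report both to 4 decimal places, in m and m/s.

x = -0.0610, ẋ = -2.1165

phase 1: p=0.2127, T=0.484, ωT=2.110337, cosh=4.186108, sinh=4.064911; start (x,ẋ)=(0.137100, 0.352700) → end (x,ẋ)=(0.225044, 0.136519)
phase 2: p=0.4922, T=0.340, ωT=1.482468, cosh=2.315439, sinh=2.088362; start (x,ẋ)=(0.225044, 0.136519) → end (x,ẋ)=(-0.060996, -2.116534)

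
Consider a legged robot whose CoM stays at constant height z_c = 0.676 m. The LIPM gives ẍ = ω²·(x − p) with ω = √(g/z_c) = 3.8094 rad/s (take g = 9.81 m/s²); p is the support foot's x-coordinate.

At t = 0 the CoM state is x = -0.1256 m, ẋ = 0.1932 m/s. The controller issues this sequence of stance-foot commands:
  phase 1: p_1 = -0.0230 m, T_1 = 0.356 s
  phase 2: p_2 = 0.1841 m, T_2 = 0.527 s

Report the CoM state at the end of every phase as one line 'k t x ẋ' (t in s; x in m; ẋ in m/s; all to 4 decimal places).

1 0.3560 -0.1434 -0.3083
2 0.8830 -1.3530 -5.7293

phase 1: p=-0.0230, T=0.356, ωT=1.356146, cosh=2.069430, sinh=1.811778; start (x,ẋ)=(-0.125600, 0.193200) → end (x,ẋ)=(-0.143436, -0.308310)
phase 2: p=0.1841, T=0.527, ωT=2.007554, cosh=3.789700, sinh=3.655383; start (x,ẋ)=(-0.143436, -0.308310) → end (x,ẋ)=(-1.353008, -5.729282)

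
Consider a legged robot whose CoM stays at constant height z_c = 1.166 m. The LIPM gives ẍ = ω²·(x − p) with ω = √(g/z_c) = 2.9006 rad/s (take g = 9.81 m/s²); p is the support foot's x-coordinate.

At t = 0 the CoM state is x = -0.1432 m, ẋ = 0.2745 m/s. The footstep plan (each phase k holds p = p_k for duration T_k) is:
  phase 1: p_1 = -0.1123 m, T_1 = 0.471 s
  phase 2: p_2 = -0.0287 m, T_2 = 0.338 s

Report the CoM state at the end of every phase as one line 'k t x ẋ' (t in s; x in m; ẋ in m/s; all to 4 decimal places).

phase 1: p=-0.1123, T=0.471, ωT=1.366183, cosh=2.087718, sinh=1.832639; start (x,ẋ)=(-0.143200, 0.274500) → end (x,ẋ)=(-0.003378, 0.408822)
phase 2: p=-0.0287, T=0.338, ωT=0.980403, cosh=1.520345, sinh=1.145185; start (x,ẋ)=(-0.003378, 0.408822) → end (x,ẋ)=(0.171206, 0.705664)

1 0.4710 -0.0034 0.4088
2 0.8090 0.1712 0.7057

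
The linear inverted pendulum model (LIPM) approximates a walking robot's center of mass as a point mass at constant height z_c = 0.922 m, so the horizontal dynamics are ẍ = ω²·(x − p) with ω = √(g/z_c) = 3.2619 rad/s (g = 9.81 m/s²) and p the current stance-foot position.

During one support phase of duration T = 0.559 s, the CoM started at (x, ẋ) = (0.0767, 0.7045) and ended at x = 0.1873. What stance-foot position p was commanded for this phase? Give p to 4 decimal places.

p = 0.3251

ωT = 3.2619·0.559 = 1.823402; cosh(ωT) = 3.177183, sinh(ωT) = 3.015708
x(T) = p + (x₀−p)·cosh(ωT) + (ẋ₀/ω)·sinh(ωT) ⇒ p·(1 − cosh) = x(T) − x₀·cosh − (ẋ₀/ω)·sinh
numerator   = 0.1873 − (0.0767)·3.177183 − (0.7045/3.2619)·3.015708 = -0.707718
denominator = 1 − 3.177183 = -2.177183
p = -0.707718 / -2.177183 = 0.3251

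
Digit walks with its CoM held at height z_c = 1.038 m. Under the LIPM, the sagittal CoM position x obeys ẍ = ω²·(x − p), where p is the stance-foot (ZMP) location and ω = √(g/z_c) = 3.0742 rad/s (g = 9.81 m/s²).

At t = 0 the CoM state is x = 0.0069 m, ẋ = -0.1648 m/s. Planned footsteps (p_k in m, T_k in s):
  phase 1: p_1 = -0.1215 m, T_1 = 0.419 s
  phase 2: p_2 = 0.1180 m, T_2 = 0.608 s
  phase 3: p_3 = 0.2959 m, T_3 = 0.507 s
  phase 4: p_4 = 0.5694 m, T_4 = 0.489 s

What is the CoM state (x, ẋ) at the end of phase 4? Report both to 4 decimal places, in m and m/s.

x = 0.2132, ẋ = -0.8783

phase 1: p=-0.1215, T=0.419, ωT=1.288090, cosh=1.950825, sinh=1.675028; start (x,ẋ)=(0.006900, -0.164800) → end (x,ẋ)=(0.039192, 0.339683)
phase 2: p=0.1180, T=0.608, ωT=1.869114, cosh=3.318404, sinh=3.164144; start (x,ẋ)=(0.039192, 0.339683) → end (x,ẋ)=(0.206105, 0.360625)
phase 3: p=0.2959, T=0.507, ωT=1.558619, cosh=2.481341, sinh=2.270915; start (x,ẋ)=(0.206105, 0.360625) → end (x,ẋ)=(0.339482, 0.267951)
phase 4: p=0.5694, T=0.489, ωT=1.503284, cosh=2.359414, sinh=2.137016; start (x,ẋ)=(0.339482, 0.267951) → end (x,ẋ)=(0.213192, -0.878268)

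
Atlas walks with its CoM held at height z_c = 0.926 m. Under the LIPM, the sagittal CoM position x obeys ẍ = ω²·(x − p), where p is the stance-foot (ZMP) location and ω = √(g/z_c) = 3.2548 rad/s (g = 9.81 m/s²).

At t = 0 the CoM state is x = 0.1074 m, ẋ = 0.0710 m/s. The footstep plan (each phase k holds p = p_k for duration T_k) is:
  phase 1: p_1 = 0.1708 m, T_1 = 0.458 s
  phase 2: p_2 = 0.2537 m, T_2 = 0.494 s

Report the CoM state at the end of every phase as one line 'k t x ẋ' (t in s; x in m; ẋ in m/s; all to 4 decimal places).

1 0.4580 0.0689 -0.2693
2 0.9520 -0.4244 -2.1404

phase 1: p=0.1708, T=0.458, ωT=1.490698, cosh=2.332705, sinh=2.107490; start (x,ẋ)=(0.107400, 0.071000) → end (x,ẋ)=(0.068879, -0.269268)
phase 2: p=0.2537, T=0.494, ωT=1.607871, cosh=2.596243, sinh=2.395929; start (x,ẋ)=(0.068879, -0.269268) → end (x,ẋ)=(-0.424354, -2.140367)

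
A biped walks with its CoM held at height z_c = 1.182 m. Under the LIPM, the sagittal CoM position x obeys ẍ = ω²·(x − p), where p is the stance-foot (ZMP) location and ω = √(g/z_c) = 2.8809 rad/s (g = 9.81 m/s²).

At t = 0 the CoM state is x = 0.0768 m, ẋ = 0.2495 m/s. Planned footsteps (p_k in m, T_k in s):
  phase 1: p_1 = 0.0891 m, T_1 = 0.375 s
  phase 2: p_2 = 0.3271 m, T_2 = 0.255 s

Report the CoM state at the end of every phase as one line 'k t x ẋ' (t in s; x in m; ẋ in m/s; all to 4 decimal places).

1 0.3750 0.1818 0.3636
2 0.6300 0.2420 0.1302

phase 1: p=0.0891, T=0.375, ωT=1.080337, cosh=1.642577, sinh=1.303096; start (x,ẋ)=(0.076800, 0.249500) → end (x,ẋ)=(0.181751, 0.363648)
phase 2: p=0.3271, T=0.255, ωT=0.734630, cosh=1.282196, sinh=0.802513; start (x,ẋ)=(0.181751, 0.363648) → end (x,ẋ)=(0.242033, 0.130226)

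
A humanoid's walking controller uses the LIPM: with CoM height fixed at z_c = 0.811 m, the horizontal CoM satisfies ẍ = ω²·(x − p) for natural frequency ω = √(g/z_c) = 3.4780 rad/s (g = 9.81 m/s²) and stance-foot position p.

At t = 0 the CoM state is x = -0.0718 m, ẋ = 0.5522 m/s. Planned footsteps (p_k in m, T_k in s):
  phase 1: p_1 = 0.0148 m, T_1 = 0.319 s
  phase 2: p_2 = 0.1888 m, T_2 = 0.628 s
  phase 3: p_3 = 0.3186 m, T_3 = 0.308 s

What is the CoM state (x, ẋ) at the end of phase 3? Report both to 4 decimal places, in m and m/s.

phase 1: p=0.0148, T=0.319, ωT=1.109482, cosh=1.681258, sinh=1.351529; start (x,ẋ)=(-0.071800, 0.552200) → end (x,ẋ)=(0.083784, 0.521317)
phase 2: p=0.1888, T=0.628, ωT=2.184184, cosh=4.497983, sinh=4.385414; start (x,ẋ)=(0.083784, 0.521317) → end (x,ẋ)=(0.373771, 0.743130)
phase 3: p=0.3186, T=0.308, ωT=1.071224, cosh=1.630770, sinh=1.288181; start (x,ẋ)=(0.373771, 0.743130) → end (x,ẋ)=(0.683812, 1.459059)

x = 0.6838, ẋ = 1.4591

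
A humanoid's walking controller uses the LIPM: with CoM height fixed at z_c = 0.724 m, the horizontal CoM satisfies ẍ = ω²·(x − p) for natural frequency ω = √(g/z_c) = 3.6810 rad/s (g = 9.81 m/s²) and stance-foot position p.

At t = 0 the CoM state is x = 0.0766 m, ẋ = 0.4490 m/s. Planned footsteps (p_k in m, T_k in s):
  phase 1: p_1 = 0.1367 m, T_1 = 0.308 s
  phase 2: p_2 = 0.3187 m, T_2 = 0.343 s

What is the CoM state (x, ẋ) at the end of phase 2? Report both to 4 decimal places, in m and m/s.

x = 0.3028, ẋ = 0.1921

phase 1: p=0.1367, T=0.308, ωT=1.133748, cosh=1.714553, sinh=1.392728; start (x,ẋ)=(0.076600, 0.449000) → end (x,ẋ)=(0.203537, 0.461724)
phase 2: p=0.3187, T=0.343, ωT=1.262583, cosh=1.908731, sinh=1.625809; start (x,ẋ)=(0.203537, 0.461724) → end (x,ẋ)=(0.302817, 0.192103)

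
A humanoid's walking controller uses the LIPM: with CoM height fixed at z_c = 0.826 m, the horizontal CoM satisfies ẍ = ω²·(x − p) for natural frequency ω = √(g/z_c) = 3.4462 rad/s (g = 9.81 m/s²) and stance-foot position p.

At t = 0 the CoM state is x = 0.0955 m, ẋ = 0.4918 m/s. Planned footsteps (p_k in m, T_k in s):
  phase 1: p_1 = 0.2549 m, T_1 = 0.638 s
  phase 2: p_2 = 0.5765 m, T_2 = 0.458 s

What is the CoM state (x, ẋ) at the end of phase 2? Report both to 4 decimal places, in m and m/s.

x = -0.6041, ẋ = -3.8162

phase 1: p=0.2549, T=0.638, ωT=2.198676, cosh=4.562009, sinh=4.451059; start (x,ẋ)=(0.095500, 0.491800) → end (x,ẋ)=(0.162917, -0.201479)
phase 2: p=0.5765, T=0.458, ωT=1.578360, cosh=2.526656, sinh=2.320343; start (x,ẋ)=(0.162917, -0.201479) → end (x,ẋ)=(-0.604138, -3.816227)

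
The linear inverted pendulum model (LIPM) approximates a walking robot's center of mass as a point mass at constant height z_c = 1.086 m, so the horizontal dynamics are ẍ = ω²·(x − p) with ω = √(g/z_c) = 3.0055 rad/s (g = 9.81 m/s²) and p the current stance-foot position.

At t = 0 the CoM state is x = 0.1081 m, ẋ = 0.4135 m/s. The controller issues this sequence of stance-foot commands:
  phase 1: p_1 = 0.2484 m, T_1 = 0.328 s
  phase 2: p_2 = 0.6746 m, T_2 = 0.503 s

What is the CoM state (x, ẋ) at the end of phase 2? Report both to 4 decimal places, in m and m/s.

phase 1: p=0.2484, T=0.328, ωT=0.985804, cosh=1.526552, sinh=1.153413; start (x,ẋ)=(0.108100, 0.413500) → end (x,ẋ)=(0.192913, 0.144868)
phase 2: p=0.6746, T=0.503, ωT=1.511767, cosh=2.377627, sinh=2.157107; start (x,ẋ)=(0.192913, 0.144868) → end (x,ẋ)=(-0.366699, -2.778427)

x = -0.3667, ẋ = -2.7784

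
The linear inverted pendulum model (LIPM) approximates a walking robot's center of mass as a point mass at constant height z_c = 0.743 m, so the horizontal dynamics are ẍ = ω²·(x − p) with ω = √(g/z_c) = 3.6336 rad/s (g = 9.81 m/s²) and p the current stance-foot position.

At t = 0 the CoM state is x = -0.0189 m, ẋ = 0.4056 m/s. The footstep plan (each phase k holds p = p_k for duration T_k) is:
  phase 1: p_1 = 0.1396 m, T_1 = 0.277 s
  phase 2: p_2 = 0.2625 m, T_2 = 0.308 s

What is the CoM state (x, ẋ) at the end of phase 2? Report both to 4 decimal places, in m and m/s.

x = -0.1582, ẋ = -1.2658

phase 1: p=0.1396, T=0.277, ωT=1.006507, cosh=1.550761, sinh=1.185267; start (x,ẋ)=(-0.018900, 0.405600) → end (x,ẋ)=(0.026110, -0.053637)
phase 2: p=0.2625, T=0.308, ωT=1.119149, cosh=1.694402, sinh=1.367844; start (x,ẋ)=(0.026110, -0.053637) → end (x,ẋ)=(-0.158232, -1.265790)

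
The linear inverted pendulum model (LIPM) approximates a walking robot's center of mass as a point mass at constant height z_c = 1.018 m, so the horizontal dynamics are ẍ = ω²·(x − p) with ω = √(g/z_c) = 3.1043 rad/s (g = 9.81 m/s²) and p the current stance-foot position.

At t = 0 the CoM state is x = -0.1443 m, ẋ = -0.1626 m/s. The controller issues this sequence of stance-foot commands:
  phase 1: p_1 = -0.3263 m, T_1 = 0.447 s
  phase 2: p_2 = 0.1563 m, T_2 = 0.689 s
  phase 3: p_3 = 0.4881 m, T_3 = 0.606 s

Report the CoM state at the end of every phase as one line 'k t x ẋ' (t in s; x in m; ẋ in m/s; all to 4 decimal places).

phase 1: p=-0.3263, T=0.447, ωT=1.387622, cosh=2.127491, sinh=1.877823; start (x,ẋ)=(-0.144300, -0.162600) → end (x,ẋ)=(-0.037455, 0.715007)
phase 2: p=0.1563, T=0.689, ωT=2.138863, cosh=4.303783, sinh=4.185994; start (x,ẋ)=(-0.037455, 0.715007) → end (x,ẋ)=(0.286572, 0.559471)
phase 3: p=0.4881, T=0.606, ωT=1.881206, cosh=3.356909, sinh=3.204503; start (x,ẋ)=(0.286572, 0.559471) → end (x,ẋ)=(0.389120, -0.126651)

1 0.4470 -0.0375 0.7150
2 1.1360 0.2866 0.5595
3 1.7420 0.3891 -0.1267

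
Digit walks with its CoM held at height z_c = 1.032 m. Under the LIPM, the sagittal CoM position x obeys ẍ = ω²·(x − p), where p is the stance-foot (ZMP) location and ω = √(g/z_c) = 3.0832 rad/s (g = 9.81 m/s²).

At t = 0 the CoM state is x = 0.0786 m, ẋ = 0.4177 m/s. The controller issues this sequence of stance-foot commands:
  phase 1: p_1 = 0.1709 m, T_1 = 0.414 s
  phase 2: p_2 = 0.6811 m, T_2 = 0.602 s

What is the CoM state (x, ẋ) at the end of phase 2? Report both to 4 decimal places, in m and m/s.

x = -0.5010, ẋ = -3.3681

phase 1: p=0.1709, T=0.414, ωT=1.276445, cosh=1.931452, sinh=1.652424; start (x,ẋ)=(0.078600, 0.417700) → end (x,ẋ)=(0.216491, 0.336522)
phase 2: p=0.6811, T=0.602, ωT=1.856086, cosh=3.277465, sinh=3.121181; start (x,ẋ)=(0.216491, 0.336522) → end (x,ẋ)=(-0.500972, -3.368100)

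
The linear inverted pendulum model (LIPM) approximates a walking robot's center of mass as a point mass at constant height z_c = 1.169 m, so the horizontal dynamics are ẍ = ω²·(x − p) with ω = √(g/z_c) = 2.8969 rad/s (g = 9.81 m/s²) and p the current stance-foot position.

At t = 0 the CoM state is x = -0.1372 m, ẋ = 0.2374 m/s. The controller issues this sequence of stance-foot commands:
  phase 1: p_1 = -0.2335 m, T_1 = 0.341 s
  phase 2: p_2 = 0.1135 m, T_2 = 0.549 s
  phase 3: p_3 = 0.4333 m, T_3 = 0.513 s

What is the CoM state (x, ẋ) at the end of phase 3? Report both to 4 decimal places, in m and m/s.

x = 1.1101, ẋ = 2.2158

phase 1: p=-0.2335, T=0.341, ωT=0.987843, cosh=1.528907, sinh=1.156528; start (x,ẋ)=(-0.137200, 0.237400) → end (x,ẋ)=(0.008511, 0.685601)
phase 2: p=0.1135, T=0.549, ωT=1.590398, cosh=2.554773, sinh=2.350929; start (x,ẋ)=(0.008511, 0.685601) → end (x,ẋ)=(0.401664, 1.036536)
phase 3: p=0.4333, T=0.513, ωT=1.486110, cosh=2.323059, sinh=2.096808; start (x,ẋ)=(0.401664, 1.036536) → end (x,ẋ)=(1.110064, 2.215771)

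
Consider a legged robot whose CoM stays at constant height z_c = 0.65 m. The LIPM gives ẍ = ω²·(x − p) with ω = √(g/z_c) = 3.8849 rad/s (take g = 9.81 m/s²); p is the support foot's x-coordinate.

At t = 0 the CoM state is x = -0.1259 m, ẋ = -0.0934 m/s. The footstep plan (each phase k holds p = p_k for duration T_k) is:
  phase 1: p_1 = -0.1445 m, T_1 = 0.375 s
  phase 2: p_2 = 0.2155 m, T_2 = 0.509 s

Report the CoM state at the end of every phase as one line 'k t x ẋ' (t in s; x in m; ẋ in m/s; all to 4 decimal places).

phase 1: p=-0.1445, T=0.375, ωT=1.456838, cosh=2.262668, sinh=2.029696; start (x,ẋ)=(-0.125900, -0.093400) → end (x,ẋ)=(-0.151212, -0.064669)
phase 2: p=0.2155, T=0.509, ωT=1.977414, cosh=3.681232, sinh=3.542806; start (x,ẋ)=(-0.151212, -0.064669) → end (x,ẋ)=(-1.193426, -5.285282)

1 0.3750 -0.1512 -0.0647
2 0.8840 -1.1934 -5.2853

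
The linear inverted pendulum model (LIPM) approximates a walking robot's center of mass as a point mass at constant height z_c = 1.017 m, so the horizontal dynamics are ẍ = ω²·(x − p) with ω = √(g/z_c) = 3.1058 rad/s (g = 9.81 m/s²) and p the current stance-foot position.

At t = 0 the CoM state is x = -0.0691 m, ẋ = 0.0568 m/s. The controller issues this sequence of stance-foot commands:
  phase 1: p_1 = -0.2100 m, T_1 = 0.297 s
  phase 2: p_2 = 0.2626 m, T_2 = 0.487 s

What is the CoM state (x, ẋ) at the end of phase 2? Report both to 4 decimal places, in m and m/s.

phase 1: p=-0.2100, T=0.297, ωT=0.922423, cosh=1.456466, sinh=1.058911; start (x,ẋ)=(-0.069100, 0.056800) → end (x,ẋ)=(0.014582, 0.546114)
phase 2: p=0.2626, T=0.487, ωT=1.512525, cosh=2.379263, sinh=2.158910; start (x,ẋ)=(0.014582, 0.546114) → end (x,ẋ)=(0.052116, -0.363648)

x = 0.0521, ẋ = -0.3636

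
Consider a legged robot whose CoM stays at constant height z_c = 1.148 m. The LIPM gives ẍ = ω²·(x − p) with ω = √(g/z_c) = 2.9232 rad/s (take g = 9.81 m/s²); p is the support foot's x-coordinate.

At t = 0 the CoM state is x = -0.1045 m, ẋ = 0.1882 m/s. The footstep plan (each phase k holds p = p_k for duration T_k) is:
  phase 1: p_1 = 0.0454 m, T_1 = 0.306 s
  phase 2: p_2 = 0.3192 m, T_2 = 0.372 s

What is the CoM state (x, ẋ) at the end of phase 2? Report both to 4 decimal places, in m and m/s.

x = -0.4581, ẋ = -1.9162

phase 1: p=0.0454, T=0.306, ωT=0.894499, cosh=1.427461, sinh=1.018649; start (x,ẋ)=(-0.104500, 0.188200) → end (x,ẋ)=(-0.102994, -0.177711)
phase 2: p=0.3192, T=0.372, ωT=1.087430, cosh=1.651861, sinh=1.314780; start (x,ẋ)=(-0.102994, -0.177711) → end (x,ẋ)=(-0.458136, -1.916201)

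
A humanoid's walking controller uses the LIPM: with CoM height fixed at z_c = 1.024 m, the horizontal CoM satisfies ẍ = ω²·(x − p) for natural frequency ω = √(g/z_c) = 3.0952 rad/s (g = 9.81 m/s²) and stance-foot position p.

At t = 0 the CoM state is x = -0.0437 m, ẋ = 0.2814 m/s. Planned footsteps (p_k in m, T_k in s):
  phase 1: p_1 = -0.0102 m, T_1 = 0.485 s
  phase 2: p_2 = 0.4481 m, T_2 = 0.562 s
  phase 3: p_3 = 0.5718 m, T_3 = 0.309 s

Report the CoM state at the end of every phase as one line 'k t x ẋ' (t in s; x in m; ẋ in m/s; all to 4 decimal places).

1 0.4850 0.1047 0.4416
2 1.0470 -0.1660 -1.6365
3 1.3560 -1.1163 -4.9763

phase 1: p=-0.0102, T=0.485, ωT=1.501172, cosh=2.354907, sinh=2.132038; start (x,ẋ)=(-0.043700, 0.281400) → end (x,ẋ)=(0.104745, 0.441601)
phase 2: p=0.4481, T=0.562, ωT=1.739502, cosh=2.935058, sinh=2.759451; start (x,ẋ)=(0.104745, 0.441601) → end (x,ẋ)=(-0.165969, -1.636489)
phase 3: p=0.5718, T=0.309, ωT=0.956417, cosh=1.493311, sinh=1.109044; start (x,ẋ)=(-0.165969, -1.636489) → end (x,ẋ)=(-1.116290, -4.976334)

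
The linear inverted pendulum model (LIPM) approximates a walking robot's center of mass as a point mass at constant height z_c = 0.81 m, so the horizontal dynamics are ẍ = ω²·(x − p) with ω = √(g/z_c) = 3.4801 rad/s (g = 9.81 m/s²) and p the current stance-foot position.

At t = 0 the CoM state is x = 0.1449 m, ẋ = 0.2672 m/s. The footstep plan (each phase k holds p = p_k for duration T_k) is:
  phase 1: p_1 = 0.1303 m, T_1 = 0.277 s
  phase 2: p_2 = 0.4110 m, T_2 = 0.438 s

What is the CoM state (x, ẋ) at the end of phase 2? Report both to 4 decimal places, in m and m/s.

x = 0.2835, ẋ = -0.2130

phase 1: p=0.1303, T=0.277, ωT=0.963988, cosh=1.501750, sinh=1.120381; start (x,ẋ)=(0.144900, 0.267200) → end (x,ẋ)=(0.238248, 0.458194)
phase 2: p=0.4110, T=0.438, ωT=1.524284, cosh=2.404815, sinh=2.187038; start (x,ẋ)=(0.238248, 0.458194) → end (x,ẋ)=(0.283511, -0.212965)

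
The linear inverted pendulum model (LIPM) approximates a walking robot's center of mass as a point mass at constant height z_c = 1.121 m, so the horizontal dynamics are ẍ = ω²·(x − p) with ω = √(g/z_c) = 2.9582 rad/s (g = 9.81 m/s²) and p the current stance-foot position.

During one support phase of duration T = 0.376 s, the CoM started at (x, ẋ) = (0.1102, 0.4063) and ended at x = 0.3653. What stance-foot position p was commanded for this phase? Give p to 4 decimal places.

p = 0.0097

ωT = 2.9582·0.376 = 1.112283; cosh(ωT) = 1.685051, sinh(ωT) = 1.356243
x(T) = p + (x₀−p)·cosh(ωT) + (ẋ₀/ω)·sinh(ωT) ⇒ p·(1 − cosh) = x(T) − x₀·cosh − (ẋ₀/ω)·sinh
numerator   = 0.3653 − (0.1102)·1.685051 − (0.4063/2.9582)·1.356243 = -0.006669
denominator = 1 − 1.685051 = -0.685051
p = -0.006669 / -0.685051 = 0.0097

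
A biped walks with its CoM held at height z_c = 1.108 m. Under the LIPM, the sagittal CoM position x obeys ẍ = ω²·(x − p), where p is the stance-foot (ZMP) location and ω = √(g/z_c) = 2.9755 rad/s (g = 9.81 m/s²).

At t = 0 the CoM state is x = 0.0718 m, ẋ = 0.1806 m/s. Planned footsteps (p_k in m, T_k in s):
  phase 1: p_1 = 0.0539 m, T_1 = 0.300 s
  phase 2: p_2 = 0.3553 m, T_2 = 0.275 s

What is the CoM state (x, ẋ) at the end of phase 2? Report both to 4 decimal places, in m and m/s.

x = 0.1608, ẋ = -0.1599

phase 1: p=0.0539, T=0.300, ωT=0.892650, cosh=1.425580, sinh=1.016011; start (x,ẋ)=(0.071800, 0.180600) → end (x,ẋ)=(0.141085, 0.311574)
phase 2: p=0.3553, T=0.275, ωT=0.818263, cosh=1.353878, sinh=0.912680; start (x,ẋ)=(0.141085, 0.311574) → end (x,ẋ)=(0.160849, -0.159905)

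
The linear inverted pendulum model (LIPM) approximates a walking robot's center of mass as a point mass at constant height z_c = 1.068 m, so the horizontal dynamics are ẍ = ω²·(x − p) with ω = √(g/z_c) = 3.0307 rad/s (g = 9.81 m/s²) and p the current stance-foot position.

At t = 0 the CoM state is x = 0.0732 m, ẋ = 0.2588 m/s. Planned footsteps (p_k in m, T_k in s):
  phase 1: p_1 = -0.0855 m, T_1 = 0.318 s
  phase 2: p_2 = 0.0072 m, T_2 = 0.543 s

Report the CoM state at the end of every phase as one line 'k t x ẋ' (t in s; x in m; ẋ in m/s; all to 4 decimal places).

phase 1: p=-0.0855, T=0.318, ωT=0.963763, cosh=1.501498, sinh=1.120043; start (x,ẋ)=(0.073200, 0.258800) → end (x,ẋ)=(0.248431, 0.927297)
phase 2: p=0.0072, T=0.543, ωT=1.645670, cosh=2.688683, sinh=2.495800; start (x,ẋ)=(0.248431, 0.927297) → end (x,ẋ)=(1.419430, 4.317888)

1 0.3180 0.2484 0.9273
2 0.8610 1.4194 4.3179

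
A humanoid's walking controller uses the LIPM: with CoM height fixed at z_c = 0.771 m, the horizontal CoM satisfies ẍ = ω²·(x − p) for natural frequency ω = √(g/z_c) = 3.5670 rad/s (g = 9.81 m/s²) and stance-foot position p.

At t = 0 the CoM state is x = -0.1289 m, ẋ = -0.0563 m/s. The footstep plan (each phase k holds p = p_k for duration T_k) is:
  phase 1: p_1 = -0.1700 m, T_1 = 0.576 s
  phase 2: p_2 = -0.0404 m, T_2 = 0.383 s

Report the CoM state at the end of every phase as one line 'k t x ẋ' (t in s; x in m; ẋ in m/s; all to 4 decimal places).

1 0.5760 -0.0676 0.3393
2 0.9590 0.0772 0.5308

phase 1: p=-0.1700, T=0.576, ωT=2.054592, cosh=3.965899, sinh=3.837754; start (x,ẋ)=(-0.128900, -0.056300) → end (x,ẋ)=(-0.067575, 0.339349)
phase 2: p=-0.0404, T=0.383, ωT=1.366161, cosh=2.087678, sinh=1.832594; start (x,ẋ)=(-0.067575, 0.339349) → end (x,ẋ)=(0.077212, 0.530812)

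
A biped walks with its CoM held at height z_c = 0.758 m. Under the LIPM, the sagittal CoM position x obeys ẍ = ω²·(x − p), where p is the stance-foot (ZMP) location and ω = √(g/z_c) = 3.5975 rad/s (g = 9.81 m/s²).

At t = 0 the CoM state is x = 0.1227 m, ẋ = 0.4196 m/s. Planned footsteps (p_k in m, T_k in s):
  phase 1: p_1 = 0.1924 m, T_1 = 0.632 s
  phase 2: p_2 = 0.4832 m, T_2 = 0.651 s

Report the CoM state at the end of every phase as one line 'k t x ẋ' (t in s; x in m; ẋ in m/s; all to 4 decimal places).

1 0.6320 0.4108 0.8547
2 1.2830 1.3273 3.1439

phase 1: p=0.1924, T=0.632, ωT=2.273620, cosh=4.908721, sinh=4.805782; start (x,ẋ)=(0.122700, 0.419600) → end (x,ẋ)=(0.410792, 0.854670)
phase 2: p=0.4832, T=0.651, ωT=2.341973, cosh=5.248936, sinh=5.152798; start (x,ẋ)=(0.410792, 0.854670) → end (x,ẋ)=(1.327302, 3.143867)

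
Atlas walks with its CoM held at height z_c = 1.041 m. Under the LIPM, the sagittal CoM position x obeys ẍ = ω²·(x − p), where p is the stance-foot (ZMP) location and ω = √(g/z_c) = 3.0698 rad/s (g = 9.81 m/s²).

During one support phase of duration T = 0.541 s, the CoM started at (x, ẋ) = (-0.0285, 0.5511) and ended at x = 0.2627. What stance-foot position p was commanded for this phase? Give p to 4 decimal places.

p = 0.0666

ωT = 3.0698·0.541 = 1.660762; cosh(ωT) = 2.726657, sinh(ωT) = 2.536662
x(T) = p + (x₀−p)·cosh(ωT) + (ẋ₀/ω)·sinh(ωT) ⇒ p·(1 − cosh) = x(T) − x₀·cosh − (ẋ₀/ω)·sinh
numerator   = 0.2627 − (-0.0285)·2.726657 − (0.5511/3.0698)·2.536662 = -0.114980
denominator = 1 − 2.726657 = -1.726657
p = -0.114980 / -1.726657 = 0.0666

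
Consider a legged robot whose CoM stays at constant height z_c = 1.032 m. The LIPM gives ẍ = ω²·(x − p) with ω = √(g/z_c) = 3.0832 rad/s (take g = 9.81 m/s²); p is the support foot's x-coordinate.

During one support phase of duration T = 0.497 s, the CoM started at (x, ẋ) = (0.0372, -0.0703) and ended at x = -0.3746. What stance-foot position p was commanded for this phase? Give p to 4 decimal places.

p = 0.2913

ωT = 3.0832·0.497 = 1.532350; cosh(ωT) = 2.422536, sinh(ωT) = 2.206508
x(T) = p + (x₀−p)·cosh(ωT) + (ẋ₀/ω)·sinh(ωT) ⇒ p·(1 − cosh) = x(T) − x₀·cosh − (ẋ₀/ω)·sinh
numerator   = -0.3746 − (0.0372)·2.422536 − (-0.0703/3.0832)·2.206508 = -0.414408
denominator = 1 − 2.422536 = -1.422536
p = -0.414408 / -1.422536 = 0.2913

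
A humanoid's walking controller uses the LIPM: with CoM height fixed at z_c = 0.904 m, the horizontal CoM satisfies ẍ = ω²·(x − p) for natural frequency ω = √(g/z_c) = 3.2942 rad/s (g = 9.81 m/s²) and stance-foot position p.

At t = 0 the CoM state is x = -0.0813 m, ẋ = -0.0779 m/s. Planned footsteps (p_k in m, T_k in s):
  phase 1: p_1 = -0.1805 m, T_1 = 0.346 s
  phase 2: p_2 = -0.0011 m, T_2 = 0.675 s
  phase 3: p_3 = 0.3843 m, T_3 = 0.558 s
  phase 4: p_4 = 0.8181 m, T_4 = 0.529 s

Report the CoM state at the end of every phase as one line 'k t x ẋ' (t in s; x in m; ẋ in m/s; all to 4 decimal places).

phase 1: p=-0.1805, T=0.346, ωT=1.139793, cosh=1.723003, sinh=1.403118; start (x,ẋ)=(-0.081300, -0.077900) → end (x,ẋ)=(-0.042758, 0.324296)
phase 2: p=-0.0011, T=0.675, ωT=2.223585, cosh=4.674309, sinh=4.566089; start (x,ẋ)=(-0.042758, 0.324296) → end (x,ẋ)=(0.253681, 0.889247)
phase 3: p=0.3843, T=0.558, ωT=1.838164, cosh=3.222048, sinh=3.062938; start (x,ẋ)=(0.253681, 0.889247) → end (x,ẋ)=(0.790260, 1.547264)
phase 4: p=0.8181, T=0.529, ωT=1.742632, cosh=2.943708, sinh=2.768649; start (x,ẋ)=(0.790260, 1.547264) → end (x,ẋ)=(2.036564, 4.300780)

1 0.3460 -0.0428 0.3243
2 1.0210 0.2537 0.8892
3 1.5790 0.7903 1.5473
4 2.1080 2.0366 4.3008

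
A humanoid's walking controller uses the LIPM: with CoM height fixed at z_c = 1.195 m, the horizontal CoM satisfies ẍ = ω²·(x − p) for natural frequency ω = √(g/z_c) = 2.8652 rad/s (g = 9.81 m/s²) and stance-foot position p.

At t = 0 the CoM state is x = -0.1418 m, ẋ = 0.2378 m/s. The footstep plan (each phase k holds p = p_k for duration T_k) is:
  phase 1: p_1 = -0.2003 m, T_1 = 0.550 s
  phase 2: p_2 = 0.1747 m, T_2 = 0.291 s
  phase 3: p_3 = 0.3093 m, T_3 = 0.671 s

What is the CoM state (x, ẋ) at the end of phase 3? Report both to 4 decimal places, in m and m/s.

x = 2.2602, ẋ = 5.7153

phase 1: p=-0.2003, T=0.550, ωT=1.575860, cosh=2.520864, sinh=2.314034; start (x,ẋ)=(-0.141800, 0.237800) → end (x,ẋ)=(0.139226, 0.987326)
phase 2: p=0.1747, T=0.291, ωT=0.833773, cosh=1.368198, sinh=0.933791; start (x,ẋ)=(0.139226, 0.987326) → end (x,ẋ)=(0.447942, 1.255947)
phase 3: p=0.3093, T=0.671, ωT=1.922549, cosh=3.492301, sinh=3.346067; start (x,ẋ)=(0.447942, 1.255947) → end (x,ẋ)=(2.260212, 5.715325)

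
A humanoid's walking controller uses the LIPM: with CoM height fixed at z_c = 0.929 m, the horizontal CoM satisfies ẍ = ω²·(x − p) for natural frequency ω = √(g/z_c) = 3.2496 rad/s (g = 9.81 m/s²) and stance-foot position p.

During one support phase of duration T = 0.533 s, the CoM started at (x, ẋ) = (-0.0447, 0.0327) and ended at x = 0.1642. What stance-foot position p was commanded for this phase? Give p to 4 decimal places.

ωT = 3.2496·0.533 = 1.732037; cosh(ωT) = 2.914539, sinh(ωT) = 2.737615
x(T) = p + (x₀−p)·cosh(ωT) + (ẋ₀/ω)·sinh(ωT) ⇒ p·(1 − cosh) = x(T) − x₀·cosh − (ẋ₀/ω)·sinh
numerator   = 0.1642 − (-0.0447)·2.914539 − (0.0327/3.2496)·2.737615 = 0.266932
denominator = 1 − 2.914539 = -1.914539
p = 0.266932 / -1.914539 = -0.1394

p = -0.1394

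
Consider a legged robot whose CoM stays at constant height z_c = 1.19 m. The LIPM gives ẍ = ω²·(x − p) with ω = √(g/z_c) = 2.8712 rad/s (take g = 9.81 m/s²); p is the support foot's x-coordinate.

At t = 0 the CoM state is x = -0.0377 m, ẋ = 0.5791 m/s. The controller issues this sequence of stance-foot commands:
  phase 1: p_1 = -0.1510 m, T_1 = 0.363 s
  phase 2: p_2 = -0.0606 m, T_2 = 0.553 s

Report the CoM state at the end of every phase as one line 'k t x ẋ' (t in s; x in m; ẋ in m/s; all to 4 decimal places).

phase 1: p=-0.1510, T=0.363, ωT=1.042246, cosh=1.594120, sinh=1.241458; start (x,ẋ)=(-0.037700, 0.579100) → end (x,ẋ)=(0.280007, 1.327010)
phase 2: p=-0.0606, T=0.553, ωT=1.587774, cosh=2.548612, sinh=2.344232; start (x,ẋ)=(0.280007, 1.327010) → end (x,ẋ)=(1.890930, 5.674573)

1 0.3630 0.2800 1.3270
2 0.9160 1.8909 5.6746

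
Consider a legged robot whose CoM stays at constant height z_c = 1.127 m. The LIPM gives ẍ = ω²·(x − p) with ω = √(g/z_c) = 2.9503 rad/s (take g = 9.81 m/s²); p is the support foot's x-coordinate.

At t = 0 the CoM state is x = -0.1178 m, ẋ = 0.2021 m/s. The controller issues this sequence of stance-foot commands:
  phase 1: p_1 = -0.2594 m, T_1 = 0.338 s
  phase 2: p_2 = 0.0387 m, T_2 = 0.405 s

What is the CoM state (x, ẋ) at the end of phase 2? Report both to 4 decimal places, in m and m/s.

phase 1: p=-0.2594, T=0.338, ωT=0.997201, cosh=1.539798, sinh=1.170887; start (x,ẋ)=(-0.117800, 0.202100) → end (x,ẋ)=(0.038843, 0.800346)
phase 2: p=0.0387, T=0.405, ωT=1.194872, cosh=1.802938, sinh=1.500195; start (x,ẋ)=(0.038843, 0.800346) → end (x,ẋ)=(0.445925, 1.443607)

x = 0.4459, ẋ = 1.4436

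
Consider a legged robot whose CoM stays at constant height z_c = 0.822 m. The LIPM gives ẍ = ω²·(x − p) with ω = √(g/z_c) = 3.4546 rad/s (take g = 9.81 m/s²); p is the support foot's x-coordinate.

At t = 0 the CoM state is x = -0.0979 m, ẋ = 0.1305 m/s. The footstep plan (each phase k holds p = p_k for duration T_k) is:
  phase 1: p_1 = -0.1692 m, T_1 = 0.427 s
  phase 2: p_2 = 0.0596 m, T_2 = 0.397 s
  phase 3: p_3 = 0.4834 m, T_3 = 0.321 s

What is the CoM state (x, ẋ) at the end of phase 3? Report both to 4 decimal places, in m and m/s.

phase 1: p=-0.1692, T=0.427, ωT=1.475114, cosh=2.300144, sinh=2.071391; start (x,ẋ)=(-0.097900, 0.130500) → end (x,ẋ)=(0.073049, 0.810379)
phase 2: p=0.0596, T=0.397, ωT=1.371476, cosh=2.097448, sinh=1.843716; start (x,ẋ)=(0.073049, 0.810379) → end (x,ẋ)=(0.520306, 1.785386)
phase 3: p=0.4834, T=0.321, ωT=1.108927, cosh=1.680508, sinh=1.350595; start (x,ẋ)=(0.520306, 1.785386) → end (x,ẋ)=(1.243428, 3.172552)

x = 1.2434, ẋ = 3.1726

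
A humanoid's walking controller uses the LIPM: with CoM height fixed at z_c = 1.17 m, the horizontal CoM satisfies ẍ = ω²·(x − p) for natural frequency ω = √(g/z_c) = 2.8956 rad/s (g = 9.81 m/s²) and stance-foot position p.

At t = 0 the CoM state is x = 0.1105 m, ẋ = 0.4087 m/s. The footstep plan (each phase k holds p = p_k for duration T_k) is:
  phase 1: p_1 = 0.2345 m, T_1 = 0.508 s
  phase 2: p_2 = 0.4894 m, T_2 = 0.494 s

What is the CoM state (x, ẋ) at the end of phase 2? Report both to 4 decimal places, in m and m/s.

x = 0.0748, ẋ = -0.9817

phase 1: p=0.2345, T=0.508, ωT=1.470965, cosh=2.291569, sinh=2.061865; start (x,ẋ)=(0.110500, 0.408700) → end (x,ẋ)=(0.241368, 0.196242)
phase 2: p=0.4894, T=0.494, ωT=1.430426, cosh=2.209844, sinh=1.970637; start (x,ẋ)=(0.241368, 0.196242) → end (x,ẋ)=(0.074843, -0.981651)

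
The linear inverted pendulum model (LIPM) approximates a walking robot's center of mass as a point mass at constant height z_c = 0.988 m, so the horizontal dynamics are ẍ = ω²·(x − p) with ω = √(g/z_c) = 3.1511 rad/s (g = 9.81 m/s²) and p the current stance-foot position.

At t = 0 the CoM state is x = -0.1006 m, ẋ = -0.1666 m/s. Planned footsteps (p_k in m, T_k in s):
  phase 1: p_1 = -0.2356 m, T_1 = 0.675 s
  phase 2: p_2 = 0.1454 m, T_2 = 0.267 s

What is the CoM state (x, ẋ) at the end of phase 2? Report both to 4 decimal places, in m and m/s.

x = 0.4253, ẋ = 1.3693

phase 1: p=-0.2356, T=0.675, ωT=2.126993, cosh=4.254396, sinh=4.135201; start (x,ẋ)=(-0.100600, -0.166600) → end (x,ẋ)=(0.120114, 1.050326)
phase 2: p=0.1454, T=0.267, ωT=0.841344, cosh=1.375306, sinh=0.944175; start (x,ẋ)=(0.120114, 1.050326) → end (x,ẋ)=(0.425336, 1.369288)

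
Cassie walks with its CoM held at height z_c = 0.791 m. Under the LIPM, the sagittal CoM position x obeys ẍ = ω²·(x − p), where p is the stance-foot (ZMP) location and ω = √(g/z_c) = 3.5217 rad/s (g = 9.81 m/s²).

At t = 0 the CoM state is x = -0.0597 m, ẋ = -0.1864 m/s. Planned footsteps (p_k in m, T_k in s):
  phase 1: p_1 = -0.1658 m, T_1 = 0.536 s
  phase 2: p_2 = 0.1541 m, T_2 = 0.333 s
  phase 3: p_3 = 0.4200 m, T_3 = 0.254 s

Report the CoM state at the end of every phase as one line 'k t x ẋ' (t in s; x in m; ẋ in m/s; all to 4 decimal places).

phase 1: p=-0.1658, T=0.536, ωT=1.887631, cosh=3.377569, sinh=3.226139; start (x,ẋ)=(-0.059700, -0.186400) → end (x,ẋ)=(0.021804, 0.575876)
phase 2: p=0.1541, T=0.333, ωT=1.172726, cosh=1.770155, sinh=1.460633; start (x,ẋ)=(0.021804, 0.575876) → end (x,ẋ)=(0.158761, 0.338869)
phase 3: p=0.4200, T=0.254, ωT=0.894512, cosh=1.427474, sinh=1.018667; start (x,ẋ)=(0.158761, 0.338869) → end (x,ẋ)=(0.145107, -0.453453)

1 0.5360 0.0218 0.5759
2 0.8690 0.1588 0.3389
3 1.1230 0.1451 -0.4535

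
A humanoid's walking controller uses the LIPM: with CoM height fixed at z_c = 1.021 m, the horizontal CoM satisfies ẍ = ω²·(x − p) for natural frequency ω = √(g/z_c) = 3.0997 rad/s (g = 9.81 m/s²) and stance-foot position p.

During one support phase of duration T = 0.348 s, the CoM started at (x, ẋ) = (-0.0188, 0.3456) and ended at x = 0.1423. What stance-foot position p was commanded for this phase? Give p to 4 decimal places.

ωT = 3.0997·0.348 = 1.078696; cosh(ωT) = 1.640440, sinh(ωT) = 1.300401
x(T) = p + (x₀−p)·cosh(ωT) + (ẋ₀/ω)·sinh(ωT) ⇒ p·(1 − cosh) = x(T) − x₀·cosh − (ẋ₀/ω)·sinh
numerator   = 0.1423 − (-0.0188)·1.640440 − (0.3456/3.0997)·1.300401 = 0.028152
denominator = 1 − 1.640440 = -0.640440
p = 0.028152 / -0.640440 = -0.0440

p = -0.0440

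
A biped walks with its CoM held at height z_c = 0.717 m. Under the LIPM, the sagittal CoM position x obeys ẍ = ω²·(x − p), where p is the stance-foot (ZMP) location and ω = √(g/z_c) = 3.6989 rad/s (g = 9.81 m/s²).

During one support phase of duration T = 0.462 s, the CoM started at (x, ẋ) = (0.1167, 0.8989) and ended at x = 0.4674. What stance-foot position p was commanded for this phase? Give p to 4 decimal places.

p = 0.2778

ωT = 3.6989·0.462 = 1.708892; cosh(ωT) = 2.851952, sinh(ωT) = 2.670886
x(T) = p + (x₀−p)·cosh(ωT) + (ẋ₀/ω)·sinh(ωT) ⇒ p·(1 − cosh) = x(T) − x₀·cosh − (ẋ₀/ω)·sinh
numerator   = 0.4674 − (0.1167)·2.851952 − (0.8989/3.6989)·2.670886 = -0.514497
denominator = 1 − 2.851952 = -1.851952
p = -0.514497 / -1.851952 = 0.2778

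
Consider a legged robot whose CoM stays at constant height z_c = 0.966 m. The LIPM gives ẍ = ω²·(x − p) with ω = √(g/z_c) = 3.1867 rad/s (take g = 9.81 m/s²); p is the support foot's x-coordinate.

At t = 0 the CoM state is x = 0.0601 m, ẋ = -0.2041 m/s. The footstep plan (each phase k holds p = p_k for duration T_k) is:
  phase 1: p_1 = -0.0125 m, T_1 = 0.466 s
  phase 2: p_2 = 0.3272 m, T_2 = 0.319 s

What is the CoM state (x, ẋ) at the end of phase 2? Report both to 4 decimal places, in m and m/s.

phase 1: p=-0.0125, T=0.466, ωT=1.485002, cosh=2.320738, sinh=2.094237; start (x,ẋ)=(0.060100, -0.204100) → end (x,ẋ)=(0.021855, 0.010848)
phase 2: p=0.3272, T=0.319, ωT=1.016557, cosh=1.562751, sinh=1.200913; start (x,ẋ)=(0.021855, 0.010848) → end (x,ẋ)=(-0.145890, -1.151586)

x = -0.1459, ẋ = -1.1516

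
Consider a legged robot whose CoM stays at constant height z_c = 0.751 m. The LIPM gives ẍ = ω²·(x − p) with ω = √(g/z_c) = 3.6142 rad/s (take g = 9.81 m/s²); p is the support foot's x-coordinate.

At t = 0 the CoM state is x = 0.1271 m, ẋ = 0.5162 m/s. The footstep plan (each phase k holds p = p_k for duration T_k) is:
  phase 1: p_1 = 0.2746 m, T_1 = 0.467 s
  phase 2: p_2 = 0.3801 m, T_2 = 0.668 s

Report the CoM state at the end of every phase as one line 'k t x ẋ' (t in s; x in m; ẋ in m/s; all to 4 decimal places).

1 0.4670 0.2351 0.0513
2 1.1350 -0.3582 -2.6169

phase 1: p=0.2746, T=0.467, ωT=1.687831, cosh=2.796330, sinh=2.611410; start (x,ẋ)=(0.127100, 0.516200) → end (x,ẋ)=(0.235117, 0.051337)
phase 2: p=0.3801, T=0.668, ωT=2.414286, cosh=5.635605, sinh=5.546174; start (x,ẋ)=(0.235117, 0.051337) → end (x,ẋ)=(-0.358186, -2.616859)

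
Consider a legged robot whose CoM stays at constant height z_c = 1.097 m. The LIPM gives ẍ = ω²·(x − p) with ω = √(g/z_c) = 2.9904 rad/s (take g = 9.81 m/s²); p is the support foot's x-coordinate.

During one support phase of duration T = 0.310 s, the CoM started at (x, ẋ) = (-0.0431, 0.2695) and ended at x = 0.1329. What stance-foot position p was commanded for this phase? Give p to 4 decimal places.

p = -0.2164

ωT = 2.9904·0.310 = 0.927024; cosh(ωT) = 1.461354, sinh(ωT) = 1.065624
x(T) = p + (x₀−p)·cosh(ωT) + (ẋ₀/ω)·sinh(ωT) ⇒ p·(1 − cosh) = x(T) − x₀·cosh − (ẋ₀/ω)·sinh
numerator   = 0.1329 − (-0.0431)·1.461354 − (0.2695/2.9904)·1.065624 = 0.099848
denominator = 1 − 1.461354 = -0.461354
p = 0.099848 / -0.461354 = -0.2164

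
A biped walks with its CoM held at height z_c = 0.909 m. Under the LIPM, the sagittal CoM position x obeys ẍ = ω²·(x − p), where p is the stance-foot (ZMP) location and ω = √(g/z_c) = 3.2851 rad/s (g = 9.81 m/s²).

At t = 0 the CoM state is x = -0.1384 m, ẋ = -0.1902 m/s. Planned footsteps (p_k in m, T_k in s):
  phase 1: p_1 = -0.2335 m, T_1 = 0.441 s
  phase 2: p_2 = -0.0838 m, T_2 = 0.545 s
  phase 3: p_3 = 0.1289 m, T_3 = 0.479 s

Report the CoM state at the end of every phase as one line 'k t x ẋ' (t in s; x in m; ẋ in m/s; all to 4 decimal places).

phase 1: p=-0.2335, T=0.441, ωT=1.448729, cosh=2.246284, sinh=2.011416; start (x,ẋ)=(-0.138400, -0.190200) → end (x,ẋ)=(-0.136335, 0.201149)
phase 2: p=-0.0838, T=0.545, ωT=1.790380, cosh=3.079311, sinh=2.912415; start (x,ẋ)=(-0.136335, 0.201149) → end (x,ẋ)=(-0.067242, 0.116770)
phase 3: p=0.1289, T=0.479, ωT=1.573563, cosh=2.515555, sinh=2.308250; start (x,ẋ)=(-0.067242, 0.116770) → end (x,ẋ)=(-0.282458, -1.193570)

1 0.4410 -0.1363 0.2011
2 0.9860 -0.0672 0.1168
3 1.4650 -0.2825 -1.1936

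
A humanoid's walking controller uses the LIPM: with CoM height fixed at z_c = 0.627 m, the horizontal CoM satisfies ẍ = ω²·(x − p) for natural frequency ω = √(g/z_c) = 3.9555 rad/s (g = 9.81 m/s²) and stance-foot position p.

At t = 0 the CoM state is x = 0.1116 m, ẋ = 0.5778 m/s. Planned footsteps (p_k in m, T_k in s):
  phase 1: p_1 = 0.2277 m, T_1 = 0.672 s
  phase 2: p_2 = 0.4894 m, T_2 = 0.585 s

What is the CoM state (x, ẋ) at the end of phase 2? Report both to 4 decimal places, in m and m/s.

phase 1: p=0.2277, T=0.672, ωT=2.658096, cosh=7.169588, sinh=7.099507; start (x,ẋ)=(0.111600, 0.577800) → end (x,ẋ)=(0.432372, 0.882256)
phase 2: p=0.4894, T=0.585, ωT=2.313967, cosh=5.106671, sinh=5.007803; start (x,ẋ)=(0.432372, 0.882256) → end (x,ẋ)=(1.315144, 3.375759)

x = 1.3151, ẋ = 3.3758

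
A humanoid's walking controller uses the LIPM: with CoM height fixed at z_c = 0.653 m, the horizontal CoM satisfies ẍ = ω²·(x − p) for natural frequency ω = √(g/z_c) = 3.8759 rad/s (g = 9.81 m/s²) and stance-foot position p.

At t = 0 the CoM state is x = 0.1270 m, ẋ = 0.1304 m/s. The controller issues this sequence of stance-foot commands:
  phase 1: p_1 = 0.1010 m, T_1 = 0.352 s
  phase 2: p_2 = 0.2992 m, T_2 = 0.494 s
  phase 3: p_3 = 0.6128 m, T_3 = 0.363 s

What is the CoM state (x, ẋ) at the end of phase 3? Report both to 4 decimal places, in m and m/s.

phase 1: p=0.1010, T=0.352, ωT=1.364317, cosh=2.084302, sinh=1.828747; start (x,ẋ)=(0.127000, 0.130400) → end (x,ẋ)=(0.216718, 0.456082)
phase 2: p=0.2992, T=0.494, ωT=1.914695, cosh=3.466127, sinh=3.318740; start (x,ẋ)=(0.216718, 0.456082) → end (x,ẋ)=(0.403827, 0.519861)
phase 3: p=0.6128, T=0.363, ωT=1.406952, cosh=2.164189, sinh=1.919300; start (x,ẋ)=(0.403827, 0.519861) → end (x,ẋ)=(0.417972, -0.429478)

x = 0.4180, ẋ = -0.4295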